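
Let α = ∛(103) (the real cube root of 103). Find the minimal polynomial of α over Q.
m_α(x) = x^3 - 103

α satisfies α^3 = 103, so x^3 - 103 annihilates α. By the rational root test, a rational root p/q (in lowest terms) of x^3 - 103 would satisfy p^3 = 103 q^3, forcing q = 1 and p^3 = 103; but 103 is not a perfect cube, contradiction. A monic cubic over Q with no rational root is irreducible (any nontrivial factorization would include a linear factor). Hence x^3 - 103 is the minimal polynomial of α, and in particular [Q(α):Q] = 3.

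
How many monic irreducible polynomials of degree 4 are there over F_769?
There are 87426810240 monic irreducible polynomials of degree 4 over F_769

Each element of F_{769^4} that lies in no proper subfield is a root of exactly one monic irreducible of degree 4 over F_769, and each such polynomial has 4 distinct roots in F_{769^4}. By Möbius inversion the count is N_769(4) = (1/4) Σ_{d|4} μ(4/d) · 769^d = (1/4)(μ(4)·769^1 + μ(2)·769^2 + μ(1)·769^4) = 349707240960/4 = 87426810240.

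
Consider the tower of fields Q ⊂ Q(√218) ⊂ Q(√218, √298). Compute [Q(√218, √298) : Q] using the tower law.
[Q(√218, √298) : Q] = 4

[Q(√218):Q] = 2 (min poly x^2 - 218, irreducible since 218 is squarefree > 1). For the top step, suppose √298 ∈ Q(√218), say √298 = c + d√218 with c, d ∈ Q. Squaring: 298 = c^2 + 218d^2 + 2cd√218. Since √218 ∉ Q this forces 2cd = 0. If d = 0 then √298 = c ∈ Q, contradicting 298 squarefree > 1. If c = 0 then 298 = 218d^2, so 218·298 = (218d)^2 is a perfect square in Q — but 218·298 = 64964 is not a perfect square (since 218 and 298 are distinct squarefree integers). Contradiction. Hence √298 ∉ Q(√218), so x^2 - 298 stays irreducible over Q(√218) and [Q(√218, √298) : Q(√218)] = 2. By the tower law, [Q(√218, √298) : Q] = 2 · 2 = 4.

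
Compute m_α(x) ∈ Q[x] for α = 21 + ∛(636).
m_α(x) = x^3 - 63x^2 + 1323x - 9897

Set β = α - 21 = ∛(636), so β^3 = 636. Then (α - 21)^3 - 636 = 0, i.e. α is a root of g(x) = (x - 21)^3 - 636 = x^3 - 63x^2 + 1323x - 9897. Since g(x) = h(x - 21) where h(x) = x^3 - 636, and h is irreducible over Q (because 636 is not a perfect cube, so h has no rational root, and a monic cubic with no rational root is irreducible), g is also irreducible (irreducibility is preserved under the substitution x → x - 21). Hence m_α(x) = x^3 - 63x^2 + 1323x - 9897.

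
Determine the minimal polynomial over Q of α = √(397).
m_α(x) = x^2 - 397

α satisfies α^2 - 397 = 0, so x^2 - 397 annihilates α. Since d = 397 is squarefree and ≠ 1, it is not a perfect square in Q, so x^2 - 397 has no rational root and is therefore irreducible over Q (a degree-2 polynomial over a field is irreducible iff it has no root). Hence m_α(x) = x^2 - 397.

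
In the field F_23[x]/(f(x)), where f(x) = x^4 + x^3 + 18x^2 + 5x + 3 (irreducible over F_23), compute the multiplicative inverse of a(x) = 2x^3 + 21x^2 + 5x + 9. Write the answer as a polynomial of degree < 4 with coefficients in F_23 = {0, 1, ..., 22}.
a(x)^(-1) ≡ 19x^3 + 2x^2 + 15x (mod f(x))

Since f is irreducible over F_23, F_23[x]/(f) is a field and a(x) ≠ 0 has an inverse. Apply the extended Euclidean algorithm to f(x) and a(x) in F_23[x]: f(x) = (12x + 1)·a(x) + (6x^2 + 7x + 17);  a(x) = (8x + 21)·(6x^2 + 7x + 17) + (21x + 20);  (6x^2 + 7x + 17) = (20x + 1)·(21x + 20) + (20). The last nonzero remainder is the constant 20 = gcd(f, a) in F_23. Back-substituting through the division chain expresses 20 = s(x)·a(x) + t(x)·f(x) with s(x) ≡ 12x^3 + 17x^2 + x (mod f), so (12x^3 + 17x^2 + x)·a(x) ≡ 20 (mod f). Multiplying by 20^(-1) ≡ 15 in F_23 gives a(x)^(-1) ≡ 15·(12x^3 + 17x^2 + x) ≡ 19x^3 + 2x^2 + 15x (mod f). Check: (2x^3 + 21x^2 + 5x + 9)·(19x^3 + 2x^2 + 15x) = 15x^6 + 12x^5 + 6x^4 + 13x^3 + x^2 + 20x ≡ 1 (mod x^4 + x^3 + 18x^2 + 5x + 3).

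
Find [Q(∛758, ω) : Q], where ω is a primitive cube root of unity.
[Q(∛758, ω) : Q] = 6

[Q(∛758):Q] = 3 (min poly x^3 - 758, irreducible since 758 is not a perfect cube). [Q(ω):Q] = 2 (min poly x^2 + x + 1). Since Q(∛758) ⊂ R and ω ∉ R, we have ω ∉ Q(∛758), so x^2 + x + 1 remains irreducible over Q(∛758) and [Q(∛758, ω) : Q(∛758)] = 2. By the tower law, [Q(∛758, ω) : Q] = 3 · 2 = 6. (In fact Q(∛758, ω) is the splitting field of x^3 - 758 over Q.)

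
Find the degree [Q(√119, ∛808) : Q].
[Q(√119, ∛808) : Q] = 6

Let L = Q(√119, ∛808). Since Q(√119) ⊂ L and [Q(√119):Q] = 2, the tower law gives 2 | [L:Q]. Likewise Q(∛808) ⊂ L with [Q(∛808):Q] = 3 (because 808 is not a perfect cube), so 3 | [L:Q]. As gcd(2,3) = 1, [L:Q] is divisible by 6. Conversely L is generated over Q by √119 and ∛808, so [L:Q] ≤ 2·3 = 6. Therefore [Q(√119, ∛808) : Q] = 6.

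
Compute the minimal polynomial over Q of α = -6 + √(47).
m_α(x) = x^2 + 12x - 11

From α + 6 = √(47), squaring gives (α + 6)^2 = 47, i.e. α^2 + 12α + 36 = 47, so α^2 + 12α - 11 = 0. The discriminant of x^2 + 12x - 11 is (12)^2 - 4·(-11) = 144 + 44 = 188, and 4·(47) is not a perfect square in Q since 47 is squarefree and ≠ 1. Hence x^2 + 12x - 11 is irreducible over Q and is the minimal polynomial of α.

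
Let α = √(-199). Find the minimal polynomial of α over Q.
m_α(x) = x^2 + 199

α satisfies α^2 + 199 = 0, so x^2 + 199 annihilates α. Since d = -199 is squarefree and ≠ 1, it is not a perfect square in Q, so x^2 + 199 has no rational root and is therefore irreducible over Q (a degree-2 polynomial over a field is irreducible iff it has no root). Hence m_α(x) = x^2 + 199.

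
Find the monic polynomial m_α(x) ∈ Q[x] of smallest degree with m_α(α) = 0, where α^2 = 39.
m_α(x) = x^2 - 39

α satisfies α^2 - 39 = 0, so x^2 - 39 annihilates α. Since d = 39 is squarefree and ≠ 1, it is not a perfect square in Q, so x^2 - 39 has no rational root and is therefore irreducible over Q (a degree-2 polynomial over a field is irreducible iff it has no root). Hence m_α(x) = x^2 - 39.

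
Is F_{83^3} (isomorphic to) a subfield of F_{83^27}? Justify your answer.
Yes: F_{83^3} is a subfield of F_{83^27}

F_{p^m} embeds in F_{p^n} iff m | n (since F_{p^n} is the splitting field of x^(p^n) - x, and F_{p^m} ⊂ F_{p^n} forces p^n to be a power of p^m, i.e. m | n; conversely if m | n then every root of x^(p^m) - x is a root of x^(p^n) - x). Here 3 | 27 (since 27 = 9·3), so F_{83^3} is a subfield of F_{83^27}, and [F_{83^27} : F_{83^3}] = 27/3 = 9.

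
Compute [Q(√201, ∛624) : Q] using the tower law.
[Q(√201, ∛624) : Q] = 6

Let L = Q(√201, ∛624). Since Q(√201) ⊂ L and [Q(√201):Q] = 2, the tower law gives 2 | [L:Q]. Likewise Q(∛624) ⊂ L with [Q(∛624):Q] = 3 (because 624 is not a perfect cube), so 3 | [L:Q]. As gcd(2,3) = 1, [L:Q] is divisible by 6. Conversely L is generated over Q by √201 and ∛624, so [L:Q] ≤ 2·3 = 6. Therefore [Q(√201, ∛624) : Q] = 6.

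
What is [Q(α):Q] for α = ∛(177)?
[Q(α):Q] = 3

The minimal polynomial of α is x^3 - 177, irreducible over Q since 177 is not a perfect cube (so x^3 - 177 has no rational root). Hence [Q(α):Q] = deg(m_α) = 3.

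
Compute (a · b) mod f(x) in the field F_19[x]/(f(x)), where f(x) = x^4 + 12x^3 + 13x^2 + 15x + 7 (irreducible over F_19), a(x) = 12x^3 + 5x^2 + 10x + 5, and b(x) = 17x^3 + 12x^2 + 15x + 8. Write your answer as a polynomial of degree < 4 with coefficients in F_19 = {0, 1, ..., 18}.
a · b ≡ 6x^3 + 13x^2 + 11x + 15 (mod f(x))

Multiply in F_19[x]: a(x)·b(x) = (12x^3 + 5x^2 + 10x + 5)·(17x^3 + 12x^2 + 15x + 8) = 14x^6 + x^5 + 11x^4 + 15x^3 + 3x^2 + 3x + 2. This has degree ≥ 4, so divide by f(x) over F_19: 14x^6 + x^5 + 11x^4 + 15x^3 + 3x^2 + 3x + 2 = (14x^2 + 4x + 9)·(x^4 + 12x^3 + 13x^2 + 15x + 7) + (6x^3 + 13x^2 + 11x + 15). Hence a·b ≡ 6x^3 + 13x^2 + 11x + 15 (mod f). (F_19[x]/(f) is a field with 19^4 = 130321 elements since f is irreducible of degree 4.)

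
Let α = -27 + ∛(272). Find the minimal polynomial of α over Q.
m_α(x) = x^3 + 81x^2 + 2187x + 19411

Set β = α + 27 = ∛(272), so β^3 = 272. Then (α + 27)^3 - 272 = 0, i.e. α is a root of g(x) = (x + 27)^3 - 272 = x^3 + 81x^2 + 2187x + 19411. Since g(x) = h(x + 27) where h(x) = x^3 - 272, and h is irreducible over Q (because 272 is not a perfect cube, so h has no rational root, and a monic cubic with no rational root is irreducible), g is also irreducible (irreducibility is preserved under the substitution x → x + 27). Hence m_α(x) = x^3 + 81x^2 + 2187x + 19411.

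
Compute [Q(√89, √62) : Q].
[Q(√89, √62) : Q] = 4

[Q(√89):Q] = 2 (min poly x^2 - 89, irreducible since 89 is squarefree > 1). For the top step, suppose √62 ∈ Q(√89), say √62 = c + d√89 with c, d ∈ Q. Squaring: 62 = c^2 + 89d^2 + 2cd√89. Since √89 ∉ Q this forces 2cd = 0. If d = 0 then √62 = c ∈ Q, contradicting 62 squarefree > 1. If c = 0 then 62 = 89d^2, so 89·62 = (89d)^2 is a perfect square in Q — but 89·62 = 5518 is not a perfect square (since 89 and 62 are distinct squarefree integers). Contradiction. Hence √62 ∉ Q(√89), so x^2 - 62 stays irreducible over Q(√89) and [Q(√89, √62) : Q(√89)] = 2. By the tower law, [Q(√89, √62) : Q] = 2 · 2 = 4.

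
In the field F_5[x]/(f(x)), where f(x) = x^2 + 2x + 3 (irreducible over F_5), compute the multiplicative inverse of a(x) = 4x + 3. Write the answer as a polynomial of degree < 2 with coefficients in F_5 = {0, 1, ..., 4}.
a(x)^(-1) ≡ 2x (mod f(x))

Since f is irreducible over F_5, F_5[x]/(f) is a field and a(x) ≠ 0 has an inverse. Apply the extended Euclidean algorithm to f(x) and a(x) in F_5[x]: f(x) = (4x)·a(x) + (3). The last nonzero remainder is the constant 3 = gcd(f, a) in F_5. Back-substituting through the division chain expresses 3 = s(x)·a(x) + t(x)·f(x) with s(x) ≡ x (mod f), so (x)·a(x) ≡ 3 (mod f). Multiplying by 3^(-1) ≡ 2 in F_5 gives a(x)^(-1) ≡ 2·(x) ≡ 2x (mod f). Check: (4x + 3)·(2x) = 3x^2 + x ≡ 1 (mod x^2 + 2x + 3).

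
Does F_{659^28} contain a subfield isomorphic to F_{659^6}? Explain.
No: F_{659^6} is not a subfield of F_{659^28}

F_{p^m} embeds in F_{p^n} iff m | n. Here 6 ∤ 28 (since 28 = 4·6 + 4 with remainder 4 ≠ 0), so F_{659^6} is not a subfield of F_{659^28}. Equivalently: if it were, the tower law would give 6 = [F_{659^6}:F_659] dividing [F_{659^28}:F_659] = 28, contradiction.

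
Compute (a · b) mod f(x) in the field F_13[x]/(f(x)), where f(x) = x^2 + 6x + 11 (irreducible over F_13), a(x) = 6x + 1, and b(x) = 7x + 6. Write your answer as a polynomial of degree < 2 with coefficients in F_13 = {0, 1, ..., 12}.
a · b ≡ 12x + 12 (mod f(x))

Multiply in F_13[x]: a(x)·b(x) = (6x + 1)·(7x + 6) = 3x^2 + 4x + 6. This has degree ≥ 2, so divide by f(x) over F_13: 3x^2 + 4x + 6 = (3)·(x^2 + 6x + 11) + (12x + 12). Hence a·b ≡ 12x + 12 (mod f). (F_13[x]/(f) is a field with 13^2 = 169 elements since f is irreducible of degree 2.)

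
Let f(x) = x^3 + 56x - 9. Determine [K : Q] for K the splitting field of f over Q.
[K : Q] = 6

By the rational root test, any rational root of the monic integer polynomial f(x) = x^3 + 56x - 9 must be an integer dividing the constant term -9, i.e. one of ±{1, 3, 9}. Evaluating: f(1) = 48, f(-1) = -66, f(3) = 186, f(-3) = -204, f(9) = 1224, f(-9) = -1242; none is 0, so f has no rational root and is therefore irreducible over Q (a cubic with no linear factor over a field is irreducible). For an irreducible cubic, the Galois group is A_3 or S_3 according as the discriminant disc(f) = -4a^3 - 27b^2 = -4·(56)^3 - 27·(-9)^2 = -704651 is or is not a square in Q. Here disc(f) = -704651 is not a perfect square in Q, so the Galois group of f over Q is not contained in A_3 and must be all of S_3. The splitting field has degree |S_3| = 6 over Q, so [K : Q] = 6.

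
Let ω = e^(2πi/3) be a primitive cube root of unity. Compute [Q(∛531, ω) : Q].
[Q(∛531, ω) : Q] = 6

[Q(∛531):Q] = 3 (min poly x^3 - 531, irreducible since 531 is not a perfect cube). [Q(ω):Q] = 2 (min poly x^2 + x + 1). Since Q(∛531) ⊂ R and ω ∉ R, we have ω ∉ Q(∛531), so x^2 + x + 1 remains irreducible over Q(∛531) and [Q(∛531, ω) : Q(∛531)] = 2. By the tower law, [Q(∛531, ω) : Q] = 3 · 2 = 6. (In fact Q(∛531, ω) is the splitting field of x^3 - 531 over Q.)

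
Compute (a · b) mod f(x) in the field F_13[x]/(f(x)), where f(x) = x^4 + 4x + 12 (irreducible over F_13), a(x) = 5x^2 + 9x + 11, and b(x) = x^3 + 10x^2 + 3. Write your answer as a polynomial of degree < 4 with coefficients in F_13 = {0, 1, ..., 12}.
a · b ≡ 10x^3 + x^2 + 4x + 1 (mod f(x))

Multiply in F_13[x]: a(x)·b(x) = (5x^2 + 9x + 11)·(x^3 + 10x^2 + 3) = 5x^5 + 7x^4 + 10x^3 + 8x^2 + x + 7. This has degree ≥ 4, so divide by f(x) over F_13: 5x^5 + 7x^4 + 10x^3 + 8x^2 + x + 7 = (5x + 7)·(x^4 + 4x + 12) + (10x^3 + x^2 + 4x + 1). Hence a·b ≡ 10x^3 + x^2 + 4x + 1 (mod f). (F_13[x]/(f) is a field with 13^4 = 28561 elements since f is irreducible of degree 4.)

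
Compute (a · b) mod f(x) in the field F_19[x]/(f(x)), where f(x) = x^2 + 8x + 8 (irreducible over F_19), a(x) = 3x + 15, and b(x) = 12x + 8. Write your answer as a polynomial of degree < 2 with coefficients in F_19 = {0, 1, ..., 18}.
a · b ≡ 11x + 3 (mod f(x))

Multiply in F_19[x]: a(x)·b(x) = (3x + 15)·(12x + 8) = 17x^2 + 14x + 6. This has degree ≥ 2, so divide by f(x) over F_19: 17x^2 + 14x + 6 = (17)·(x^2 + 8x + 8) + (11x + 3). Hence a·b ≡ 11x + 3 (mod f). (F_19[x]/(f) is a field with 19^2 = 361 elements since f is irreducible of degree 2.)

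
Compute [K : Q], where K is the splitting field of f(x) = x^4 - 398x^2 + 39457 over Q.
[K : Q] = 4

Solving the quadratic in x^2: x^2 = (398 ± √(398^2 - 4·39457))/2 = (398 ± √576)/2 = (398 ± 24)/2, giving x^2 = 187 or x^2 = 211. So f(x) = (x^2 - 187)(x^2 - 211) and the roots of f are ±√187, ±√211. Hence the splitting field is K = Q(√187, √211). Since 187 and 211 are distinct squarefree integers > 1, their product 39457 is not a perfect square, so √211 ∉ Q(√187). By the tower law [K:Q] = [Q(√187,√211):Q(√187)] · [Q(√187):Q] = 2 · 2 = 4.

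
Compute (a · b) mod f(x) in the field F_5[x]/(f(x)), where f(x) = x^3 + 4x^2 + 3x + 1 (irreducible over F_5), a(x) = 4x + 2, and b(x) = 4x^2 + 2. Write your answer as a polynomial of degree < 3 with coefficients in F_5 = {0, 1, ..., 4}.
a · b ≡ 4x^2 + 3 (mod f(x))

Multiply in F_5[x]: a(x)·b(x) = (4x + 2)·(4x^2 + 2) = x^3 + 3x^2 + 3x + 4. This has degree ≥ 3, so divide by f(x) over F_5: x^3 + 3x^2 + 3x + 4 = (1)·(x^3 + 4x^2 + 3x + 1) + (4x^2 + 3). Hence a·b ≡ 4x^2 + 3 (mod f). (F_5[x]/(f) is a field with 5^3 = 125 elements since f is irreducible of degree 3.)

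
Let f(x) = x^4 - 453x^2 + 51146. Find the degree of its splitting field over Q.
[K : Q] = 4

Solving the quadratic in x^2: x^2 = (453 ± √(453^2 - 4·51146))/2 = (453 ± √625)/2 = (453 ± 25)/2, giving x^2 = 214 or x^2 = 239. So f(x) = (x^2 - 214)(x^2 - 239) and the roots of f are ±√214, ±√239. Hence the splitting field is K = Q(√214, √239). Since 214 and 239 are distinct squarefree integers > 1, their product 51146 is not a perfect square, so √239 ∉ Q(√214). By the tower law [K:Q] = [Q(√214,√239):Q(√214)] · [Q(√214):Q] = 2 · 2 = 4.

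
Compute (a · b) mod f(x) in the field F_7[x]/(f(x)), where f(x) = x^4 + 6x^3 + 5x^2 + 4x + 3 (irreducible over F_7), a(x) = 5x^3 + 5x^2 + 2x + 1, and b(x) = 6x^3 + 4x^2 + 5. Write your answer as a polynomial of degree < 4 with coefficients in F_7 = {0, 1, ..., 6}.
a · b ≡ 6x^3 + 5x^2 + 6x (mod f(x))

Multiply in F_7[x]: a(x)·b(x) = (5x^3 + 5x^2 + 2x + 1)·(6x^3 + 4x^2 + 5) = 2x^6 + x^5 + 4x^4 + 4x^3 + x^2 + 3x + 5. This has degree ≥ 4, so divide by f(x) over F_7: 2x^6 + x^5 + 4x^4 + 4x^3 + x^2 + 3x + 5 = (2x^2 + 3x + 4)·(x^4 + 6x^3 + 5x^2 + 4x + 3) + (6x^3 + 5x^2 + 6x). Hence a·b ≡ 6x^3 + 5x^2 + 6x (mod f). (F_7[x]/(f) is a field with 7^4 = 2401 elements since f is irreducible of degree 4.)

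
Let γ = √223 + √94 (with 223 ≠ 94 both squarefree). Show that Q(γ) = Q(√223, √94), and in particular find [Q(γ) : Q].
[Q(γ) : Q] = 4 (equivalently, Q(γ) = Q(√223, √94))

Obviously Q(γ) ⊆ Q(√223, √94), and [Q(√223, √94):Q] = 4 (since 223, 94 are distinct squarefree integers > 1 with 20962 not a perfect square). To show equality we compute the minimal polynomial of γ. From γ = √223 + √94: γ^2 = 223 + 2√(20962) + 94 = 317 + 2√(20962), so γ^2 - 317 = 2√(20962); squaring, (γ^2 - 317)^2 = 4·20962, i.e. γ^4 - 634γ^2 + 100489 - 83848 = 0, i.e. γ^4 - 634γ^2 + 16641 = 0. So γ is a root of x^4 - 634x^2 + 16641. This polynomial is irreducible over Q: it has no rational root (each ±√223 ± √94 is irrational), and any factorization into two quadratics over Q would force √(20962) ∈ Q (pairing opposite roots) or √223, √94 ∈ Q (other pairings), all impossible. Hence [Q(γ):Q] = 4 = [Q(√223, √94):Q], so Q(γ) = Q(√223, √94).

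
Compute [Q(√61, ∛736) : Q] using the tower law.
[Q(√61, ∛736) : Q] = 6

Let L = Q(√61, ∛736). Since Q(√61) ⊂ L and [Q(√61):Q] = 2, the tower law gives 2 | [L:Q]. Likewise Q(∛736) ⊂ L with [Q(∛736):Q] = 3 (because 736 is not a perfect cube), so 3 | [L:Q]. As gcd(2,3) = 1, [L:Q] is divisible by 6. Conversely L is generated over Q by √61 and ∛736, so [L:Q] ≤ 2·3 = 6. Therefore [Q(√61, ∛736) : Q] = 6.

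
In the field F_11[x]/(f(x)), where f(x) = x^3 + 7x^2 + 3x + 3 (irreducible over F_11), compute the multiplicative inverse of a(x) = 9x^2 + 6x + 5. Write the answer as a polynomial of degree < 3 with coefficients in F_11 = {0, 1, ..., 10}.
a(x)^(-1) ≡ 2x^2 + 7x + 7 (mod f(x))

Since f is irreducible over F_11, F_11[x]/(f) is a field and a(x) ≠ 0 has an inverse. Apply the extended Euclidean algorithm to f(x) and a(x) in F_11[x]: f(x) = (5x + 6)·a(x) + (8x + 6);  a(x) = (8x + 3)·(8x + 6) + (9). The last nonzero remainder is the constant 9 = gcd(f, a) in F_11. Back-substituting through the division chain expresses 9 = s(x)·a(x) + t(x)·f(x) with s(x) ≡ 7x^2 + 8x + 8 (mod f), so (7x^2 + 8x + 8)·a(x) ≡ 9 (mod f). Multiplying by 9^(-1) ≡ 5 in F_11 gives a(x)^(-1) ≡ 5·(7x^2 + 8x + 8) ≡ 2x^2 + 7x + 7 (mod f). Check: (9x^2 + 6x + 5)·(2x^2 + 7x + 7) = 7x^4 + 9x^3 + 5x^2 + 2 ≡ 1 (mod x^3 + 7x^2 + 3x + 3).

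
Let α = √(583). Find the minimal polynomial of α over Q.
m_α(x) = x^2 - 583

α satisfies α^2 - 583 = 0, so x^2 - 583 annihilates α. Since d = 583 is squarefree and ≠ 1, it is not a perfect square in Q, so x^2 - 583 has no rational root and is therefore irreducible over Q (a degree-2 polynomial over a field is irreducible iff it has no root). Hence m_α(x) = x^2 - 583.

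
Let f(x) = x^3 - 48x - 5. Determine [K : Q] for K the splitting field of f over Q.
[K : Q] = 6

By the rational root test, any rational root of the monic integer polynomial f(x) = x^3 - 48x - 5 must be an integer dividing the constant term -5, i.e. one of ±{1, 5}. Evaluating: f(1) = -52, f(-1) = 42, f(5) = -120, f(-5) = 110; none is 0, so f has no rational root and is therefore irreducible over Q (a cubic with no linear factor over a field is irreducible). For an irreducible cubic, the Galois group is A_3 or S_3 according as the discriminant disc(f) = -4a^3 - 27b^2 = -4·(-48)^3 - 27·(-5)^2 = 441693 is or is not a square in Q. Here disc(f) = 441693 is not a perfect square in Q, so the Galois group of f over Q is not contained in A_3 and must be all of S_3. The splitting field has degree |S_3| = 6 over Q, so [K : Q] = 6.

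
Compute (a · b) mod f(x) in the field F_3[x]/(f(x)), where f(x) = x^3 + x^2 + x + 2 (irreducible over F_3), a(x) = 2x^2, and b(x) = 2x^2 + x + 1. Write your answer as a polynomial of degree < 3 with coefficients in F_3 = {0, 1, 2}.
a · b ≡ 1 (mod f(x))

Multiply in F_3[x]: a(x)·b(x) = (2x^2)·(2x^2 + x + 1) = x^4 + 2x^3 + 2x^2. This has degree ≥ 3, so divide by f(x) over F_3: x^4 + 2x^3 + 2x^2 = (x + 1)·(x^3 + x^2 + x + 2) + (1). Hence a·b ≡ 1 (mod f). (F_3[x]/(f) is a field with 3^3 = 27 elements since f is irreducible of degree 3.)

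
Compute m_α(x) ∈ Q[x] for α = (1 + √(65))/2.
m_α(x) = x^2 - x - 16

From 2α - 1 = √(65), squaring gives (2α - 1)^2 = 65, i.e. 4α^2 - 4α + 1 = 65, so α^2 - α + (1 - 65)/4 = 0. Since 65 ≡ 1 (mod 4), (1 - 65)/4 = -16 ∈ Z. The polynomial x^2 - x - 16 has discriminant 1 - 4·(-16) = 65, which is not a perfect square in Q (d = 65 is squarefree and ≠ 1), so x^2 - x - 16 is irreducible over Q. It is the minimal polynomial of α.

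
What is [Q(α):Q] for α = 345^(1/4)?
[Q(α):Q] = 4

α is a root of x^4 - 345. By Eisenstein's criterion at the prime p = 3 (which divides the constant term 345 but p^2 = 9 does not, since 345 is squarefree), x^4 - 345 is irreducible over Q. Hence [Q(α):Q] = 4.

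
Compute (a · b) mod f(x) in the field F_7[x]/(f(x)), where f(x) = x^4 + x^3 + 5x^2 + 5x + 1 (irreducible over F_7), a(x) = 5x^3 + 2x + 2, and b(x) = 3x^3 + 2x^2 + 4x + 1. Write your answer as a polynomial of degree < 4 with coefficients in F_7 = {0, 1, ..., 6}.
a · b ≡ 2x^3 + 4x^2 + 4x + 4 (mod f(x))

Multiply in F_7[x]: a(x)·b(x) = (5x^3 + 2x + 2)·(3x^3 + 2x^2 + 4x + 1) = x^6 + 3x^5 + 5x^4 + x^3 + 5x^2 + 3x + 2. This has degree ≥ 4, so divide by f(x) over F_7: x^6 + 3x^5 + 5x^4 + x^3 + 5x^2 + 3x + 2 = (x^2 + 2x + 5)·(x^4 + x^3 + 5x^2 + 5x + 1) + (2x^3 + 4x^2 + 4x + 4). Hence a·b ≡ 2x^3 + 4x^2 + 4x + 4 (mod f). (F_7[x]/(f) is a field with 7^4 = 2401 elements since f is irreducible of degree 4.)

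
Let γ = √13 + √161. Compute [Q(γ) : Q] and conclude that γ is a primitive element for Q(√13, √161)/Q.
[Q(γ) : Q] = 4 (equivalently, Q(γ) = Q(√13, √161))

Obviously Q(γ) ⊆ Q(√13, √161), and [Q(√13, √161):Q] = 4 (since 13, 161 are distinct squarefree integers > 1 with 2093 not a perfect square). To show equality we compute the minimal polynomial of γ. From γ = √13 + √161: γ^2 = 13 + 2√(2093) + 161 = 174 + 2√(2093), so γ^2 - 174 = 2√(2093); squaring, (γ^2 - 174)^2 = 4·2093, i.e. γ^4 - 348γ^2 + 30276 - 8372 = 0, i.e. γ^4 - 348γ^2 + 21904 = 0. So γ is a root of x^4 - 348x^2 + 21904. This polynomial is irreducible over Q: it has no rational root (each ±√13 ± √161 is irrational), and any factorization into two quadratics over Q would force √(2093) ∈ Q (pairing opposite roots) or √13, √161 ∈ Q (other pairings), all impossible. Hence [Q(γ):Q] = 4 = [Q(√13, √161):Q], so Q(γ) = Q(√13, √161).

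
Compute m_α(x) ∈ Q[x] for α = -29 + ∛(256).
m_α(x) = x^3 + 87x^2 + 2523x + 24133

Set β = α + 29 = ∛(256), so β^3 = 256. Then (α + 29)^3 - 256 = 0, i.e. α is a root of g(x) = (x + 29)^3 - 256 = x^3 + 87x^2 + 2523x + 24133. Since g(x) = h(x + 29) where h(x) = x^3 - 256, and h is irreducible over Q (because 256 is not a perfect cube, so h has no rational root, and a monic cubic with no rational root is irreducible), g is also irreducible (irreducibility is preserved under the substitution x → x + 29). Hence m_α(x) = x^3 + 87x^2 + 2523x + 24133.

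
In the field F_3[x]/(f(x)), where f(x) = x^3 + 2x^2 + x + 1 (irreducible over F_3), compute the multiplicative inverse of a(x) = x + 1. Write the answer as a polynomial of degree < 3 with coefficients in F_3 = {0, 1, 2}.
a(x)^(-1) ≡ 2x^2 + 2x (mod f(x))

Since f is irreducible over F_3, F_3[x]/(f) is a field and a(x) ≠ 0 has an inverse. Apply the extended Euclidean algorithm to f(x) and a(x) in F_3[x]: f(x) = (x^2 + x)·a(x) + (1). The last nonzero remainder is the constant 1 = gcd(f, a) in F_3. Back-substituting through the division chain expresses 1 = s(x)·a(x) + t(x)·f(x) with s(x) ≡ 2x^2 + 2x (mod f), so a(x)^(-1) ≡ s(x) = 2x^2 + 2x (mod f). Check: (x + 1)·(2x^2 + 2x) = 2x^3 + x^2 + 2x ≡ 1 (mod x^3 + 2x^2 + x + 1).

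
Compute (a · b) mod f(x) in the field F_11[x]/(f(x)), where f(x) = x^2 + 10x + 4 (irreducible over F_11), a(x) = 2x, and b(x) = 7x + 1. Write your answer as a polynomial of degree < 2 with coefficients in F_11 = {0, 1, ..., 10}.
a · b ≡ 5x + 10 (mod f(x))

Multiply in F_11[x]: a(x)·b(x) = (2x)·(7x + 1) = 3x^2 + 2x. This has degree ≥ 2, so divide by f(x) over F_11: 3x^2 + 2x = (3)·(x^2 + 10x + 4) + (5x + 10). Hence a·b ≡ 5x + 10 (mod f). (F_11[x]/(f) is a field with 11^2 = 121 elements since f is irreducible of degree 2.)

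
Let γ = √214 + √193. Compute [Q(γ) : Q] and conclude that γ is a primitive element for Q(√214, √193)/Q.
[Q(γ) : Q] = 4 (equivalently, Q(γ) = Q(√214, √193))

Obviously Q(γ) ⊆ Q(√214, √193), and [Q(√214, √193):Q] = 4 (since 214, 193 are distinct squarefree integers > 1 with 41302 not a perfect square). To show equality we compute the minimal polynomial of γ. From γ = √214 + √193: γ^2 = 214 + 2√(41302) + 193 = 407 + 2√(41302), so γ^2 - 407 = 2√(41302); squaring, (γ^2 - 407)^2 = 4·41302, i.e. γ^4 - 814γ^2 + 165649 - 165208 = 0, i.e. γ^4 - 814γ^2 + 441 = 0. So γ is a root of x^4 - 814x^2 + 441. This polynomial is irreducible over Q: it has no rational root (each ±√214 ± √193 is irrational), and any factorization into two quadratics over Q would force √(41302) ∈ Q (pairing opposite roots) or √214, √193 ∈ Q (other pairings), all impossible. Hence [Q(γ):Q] = 4 = [Q(√214, √193):Q], so Q(γ) = Q(√214, √193).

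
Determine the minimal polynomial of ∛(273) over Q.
m_α(x) = x^3 - 273

α satisfies α^3 = 273, so x^3 - 273 annihilates α. By the rational root test, a rational root p/q (in lowest terms) of x^3 - 273 would satisfy p^3 = 273 q^3, forcing q = 1 and p^3 = 273; but 273 is not a perfect cube, contradiction. A monic cubic over Q with no rational root is irreducible (any nontrivial factorization would include a linear factor). Hence x^3 - 273 is the minimal polynomial of α, and in particular [Q(α):Q] = 3.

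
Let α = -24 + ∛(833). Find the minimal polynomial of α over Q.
m_α(x) = x^3 + 72x^2 + 1728x + 12991

Set β = α + 24 = ∛(833), so β^3 = 833. Then (α + 24)^3 - 833 = 0, i.e. α is a root of g(x) = (x + 24)^3 - 833 = x^3 + 72x^2 + 1728x + 12991. Since g(x) = h(x + 24) where h(x) = x^3 - 833, and h is irreducible over Q (because 833 is not a perfect cube, so h has no rational root, and a monic cubic with no rational root is irreducible), g is also irreducible (irreducibility is preserved under the substitution x → x + 24). Hence m_α(x) = x^3 + 72x^2 + 1728x + 12991.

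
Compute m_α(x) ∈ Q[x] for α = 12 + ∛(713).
m_α(x) = x^3 - 36x^2 + 432x - 2441

Set β = α - 12 = ∛(713), so β^3 = 713. Then (α - 12)^3 - 713 = 0, i.e. α is a root of g(x) = (x - 12)^3 - 713 = x^3 - 36x^2 + 432x - 2441. Since g(x) = h(x - 12) where h(x) = x^3 - 713, and h is irreducible over Q (because 713 is not a perfect cube, so h has no rational root, and a monic cubic with no rational root is irreducible), g is also irreducible (irreducibility is preserved under the substitution x → x - 12). Hence m_α(x) = x^3 - 36x^2 + 432x - 2441.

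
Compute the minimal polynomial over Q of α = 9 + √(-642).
m_α(x) = x^2 - 18x + 723

From α - 9 = √(-642), squaring gives (α - 9)^2 = -642, i.e. α^2 - 18α + 81 = -642, so α^2 - 18α + 723 = 0. The discriminant of x^2 - 18x + 723 is (-18)^2 - 4·(723) = 324 - 2892 = -2568, and 4·(-642) is not a perfect square in Q since -642 is squarefree and ≠ 1. Hence x^2 - 18x + 723 is irreducible over Q and is the minimal polynomial of α.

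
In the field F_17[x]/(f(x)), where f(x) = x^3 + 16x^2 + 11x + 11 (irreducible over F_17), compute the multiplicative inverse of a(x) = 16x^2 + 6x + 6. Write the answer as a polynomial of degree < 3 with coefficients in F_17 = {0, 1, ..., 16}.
a(x)^(-1) ≡ 12x^2 + 9x + 3 (mod f(x))

Since f is irreducible over F_17, F_17[x]/(f) is a field and a(x) ≠ 0 has an inverse. Apply the extended Euclidean algorithm to f(x) and a(x) in F_17[x]: f(x) = (16x + 12)·a(x) + (13x + 7);  a(x) = (13x)·(13x + 7) + (6). The last nonzero remainder is the constant 6 = gcd(f, a) in F_17. Back-substituting through the division chain expresses 6 = s(x)·a(x) + t(x)·f(x) with s(x) ≡ 4x^2 + 3x + 1 (mod f), so (4x^2 + 3x + 1)·a(x) ≡ 6 (mod f). Multiplying by 6^(-1) ≡ 3 in F_17 gives a(x)^(-1) ≡ 3·(4x^2 + 3x + 1) ≡ 12x^2 + 9x + 3 (mod f). Check: (16x^2 + 6x + 6)·(12x^2 + 9x + 3) = 5x^4 + 12x^3 + 4x^2 + 4x + 1 ≡ 1 (mod x^3 + 16x^2 + 11x + 11).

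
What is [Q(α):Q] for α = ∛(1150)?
[Q(α):Q] = 3

The minimal polynomial of α is x^3 - 1150, irreducible over Q since 1150 is not a perfect cube (so x^3 - 1150 has no rational root). Hence [Q(α):Q] = deg(m_α) = 3.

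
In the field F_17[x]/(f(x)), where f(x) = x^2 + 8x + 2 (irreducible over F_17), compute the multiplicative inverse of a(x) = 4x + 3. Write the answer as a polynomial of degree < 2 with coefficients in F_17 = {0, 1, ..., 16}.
a(x)^(-1) ≡ x + 3 (mod f(x))

Since f is irreducible over F_17, F_17[x]/(f) is a field and a(x) ≠ 0 has an inverse. Apply the extended Euclidean algorithm to f(x) and a(x) in F_17[x]: f(x) = (13x + 5)·a(x) + (4). The last nonzero remainder is the constant 4 = gcd(f, a) in F_17. Back-substituting through the division chain expresses 4 = s(x)·a(x) + t(x)·f(x) with s(x) ≡ 4x + 12 (mod f), so (4x + 12)·a(x) ≡ 4 (mod f). Multiplying by 4^(-1) ≡ 13 in F_17 gives a(x)^(-1) ≡ 13·(4x + 12) ≡ x + 3 (mod f). Check: (4x + 3)·(x + 3) = 4x^2 + 15x + 9 ≡ 1 (mod x^2 + 8x + 2).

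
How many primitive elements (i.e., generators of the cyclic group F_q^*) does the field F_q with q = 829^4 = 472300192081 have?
There are φ(472300192080) = 105517547520 primitive elements

F_q^* is cyclic of order q - 1 = 472300192080. A cyclic group of order m has exactly φ(m) generators. Here m = 472300192080 = 2^4 · 3^2 · 5 · 17^2 · 23 · 29 · 41 · 83, so the number of primitive elements is φ(472300192080) = 105517547520.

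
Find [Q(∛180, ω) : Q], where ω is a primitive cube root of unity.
[Q(∛180, ω) : Q] = 6

[Q(∛180):Q] = 3 (min poly x^3 - 180, irreducible since 180 is not a perfect cube). [Q(ω):Q] = 2 (min poly x^2 + x + 1). Since Q(∛180) ⊂ R and ω ∉ R, we have ω ∉ Q(∛180), so x^2 + x + 1 remains irreducible over Q(∛180) and [Q(∛180, ω) : Q(∛180)] = 2. By the tower law, [Q(∛180, ω) : Q] = 3 · 2 = 6. (In fact Q(∛180, ω) is the splitting field of x^3 - 180 over Q.)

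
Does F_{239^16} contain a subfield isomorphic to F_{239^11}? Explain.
No: F_{239^11} is not a subfield of F_{239^16}

F_{p^m} embeds in F_{p^n} iff m | n. Here 11 ∤ 16 (since 16 = 1·11 + 5 with remainder 5 ≠ 0), so F_{239^11} is not a subfield of F_{239^16}. Equivalently: if it were, the tower law would give 11 = [F_{239^11}:F_239] dividing [F_{239^16}:F_239] = 16, contradiction.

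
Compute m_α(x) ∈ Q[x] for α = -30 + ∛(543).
m_α(x) = x^3 + 90x^2 + 2700x + 26457

Set β = α + 30 = ∛(543), so β^3 = 543. Then (α + 30)^3 - 543 = 0, i.e. α is a root of g(x) = (x + 30)^3 - 543 = x^3 + 90x^2 + 2700x + 26457. Since g(x) = h(x + 30) where h(x) = x^3 - 543, and h is irreducible over Q (because 543 is not a perfect cube, so h has no rational root, and a monic cubic with no rational root is irreducible), g is also irreducible (irreducibility is preserved under the substitution x → x + 30). Hence m_α(x) = x^3 + 90x^2 + 2700x + 26457.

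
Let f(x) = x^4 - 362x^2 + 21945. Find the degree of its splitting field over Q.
[K : Q] = 4

Solving the quadratic in x^2: x^2 = (362 ± √(362^2 - 4·21945))/2 = (362 ± √43264)/2 = (362 ± 208)/2, giving x^2 = 77 or x^2 = 285. So f(x) = (x^2 - 77)(x^2 - 285) and the roots of f are ±√77, ±√285. Hence the splitting field is K = Q(√77, √285). Since 77 and 285 are distinct squarefree integers > 1, their product 21945 is not a perfect square, so √285 ∉ Q(√77). By the tower law [K:Q] = [Q(√77,√285):Q(√77)] · [Q(√77):Q] = 2 · 2 = 4.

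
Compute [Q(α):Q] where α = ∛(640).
[Q(α):Q] = 3

The minimal polynomial of α is x^3 - 640, irreducible over Q since 640 is not a perfect cube (so x^3 - 640 has no rational root). Hence [Q(α):Q] = deg(m_α) = 3.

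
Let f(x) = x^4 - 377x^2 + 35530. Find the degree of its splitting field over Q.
[K : Q] = 4

Solving the quadratic in x^2: x^2 = (377 ± √(377^2 - 4·35530))/2 = (377 ± √9)/2 = (377 ± 3)/2, giving x^2 = 187 or x^2 = 190. So f(x) = (x^2 - 187)(x^2 - 190) and the roots of f are ±√187, ±√190. Hence the splitting field is K = Q(√187, √190). Since 187 and 190 are distinct squarefree integers > 1, their product 35530 is not a perfect square, so √190 ∉ Q(√187). By the tower law [K:Q] = [Q(√187,√190):Q(√187)] · [Q(√187):Q] = 2 · 2 = 4.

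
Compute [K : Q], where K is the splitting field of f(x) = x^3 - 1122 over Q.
[K : Q] = 6

The roots of x^3 - 1122 are ∛1122, ω∛1122, ω^2∛1122 where ω = e^(2πi/3) is a primitive cube root of unity, so K = Q(∛1122, ω). Now [Q(∛1122):Q] = 3 (since 1122 is not a perfect cube, x^3 - 1122 is irreducible) and [Q(ω):Q] = 2. Both 2 and 3 divide [K:Q], and [K:Q] ≤ 3·2 = 6, so [K:Q] = 6. (Equivalently: Q(∛1122) ⊂ R but ω ∉ R, so [K : Q(∛1122)] = 2.)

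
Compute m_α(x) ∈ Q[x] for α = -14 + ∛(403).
m_α(x) = x^3 + 42x^2 + 588x + 2341

Set β = α + 14 = ∛(403), so β^3 = 403. Then (α + 14)^3 - 403 = 0, i.e. α is a root of g(x) = (x + 14)^3 - 403 = x^3 + 42x^2 + 588x + 2341. Since g(x) = h(x + 14) where h(x) = x^3 - 403, and h is irreducible over Q (because 403 is not a perfect cube, so h has no rational root, and a monic cubic with no rational root is irreducible), g is also irreducible (irreducibility is preserved under the substitution x → x + 14). Hence m_α(x) = x^3 + 42x^2 + 588x + 2341.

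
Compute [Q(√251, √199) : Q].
[Q(√251, √199) : Q] = 4

[Q(√251):Q] = 2 (min poly x^2 - 251, irreducible since 251 is squarefree > 1). For the top step, suppose √199 ∈ Q(√251), say √199 = c + d√251 with c, d ∈ Q. Squaring: 199 = c^2 + 251d^2 + 2cd√251. Since √251 ∉ Q this forces 2cd = 0. If d = 0 then √199 = c ∈ Q, contradicting 199 squarefree > 1. If c = 0 then 199 = 251d^2, so 251·199 = (251d)^2 is a perfect square in Q — but 251·199 = 49949 is not a perfect square (since 251 and 199 are distinct squarefree integers). Contradiction. Hence √199 ∉ Q(√251), so x^2 - 199 stays irreducible over Q(√251) and [Q(√251, √199) : Q(√251)] = 2. By the tower law, [Q(√251, √199) : Q] = 2 · 2 = 4.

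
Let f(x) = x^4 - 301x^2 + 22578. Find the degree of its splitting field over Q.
[K : Q] = 4

Solving the quadratic in x^2: x^2 = (301 ± √(301^2 - 4·22578))/2 = (301 ± √289)/2 = (301 ± 17)/2, giving x^2 = 159 or x^2 = 142. So f(x) = (x^2 - 159)(x^2 - 142) and the roots of f are ±√159, ±√142. Hence the splitting field is K = Q(√159, √142). Since 159 and 142 are distinct squarefree integers > 1, their product 22578 is not a perfect square, so √142 ∉ Q(√159). By the tower law [K:Q] = [Q(√159,√142):Q(√159)] · [Q(√159):Q] = 2 · 2 = 4.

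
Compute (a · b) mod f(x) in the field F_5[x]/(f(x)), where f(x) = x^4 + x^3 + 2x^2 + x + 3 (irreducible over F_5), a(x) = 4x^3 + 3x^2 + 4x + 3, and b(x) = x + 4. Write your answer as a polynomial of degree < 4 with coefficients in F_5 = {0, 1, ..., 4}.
a · b ≡ 3x^2 (mod f(x))

Multiply in F_5[x]: a(x)·b(x) = (4x^3 + 3x^2 + 4x + 3)·(x + 4) = 4x^4 + 4x^3 + x^2 + 4x + 2. This has degree ≥ 4, so divide by f(x) over F_5: 4x^4 + 4x^3 + x^2 + 4x + 2 = (4)·(x^4 + x^3 + 2x^2 + x + 3) + (3x^2). Hence a·b ≡ 3x^2 (mod f). (F_5[x]/(f) is a field with 5^4 = 625 elements since f is irreducible of degree 4.)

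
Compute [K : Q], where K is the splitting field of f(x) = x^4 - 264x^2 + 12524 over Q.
[K : Q] = 4

Solving the quadratic in x^2: x^2 = (264 ± √(264^2 - 4·12524))/2 = (264 ± √19600)/2 = (264 ± 140)/2, giving x^2 = 62 or x^2 = 202. So f(x) = (x^2 - 62)(x^2 - 202) and the roots of f are ±√62, ±√202. Hence the splitting field is K = Q(√62, √202). Since 62 and 202 are distinct squarefree integers > 1, their product 12524 is not a perfect square, so √202 ∉ Q(√62). By the tower law [K:Q] = [Q(√62,√202):Q(√62)] · [Q(√62):Q] = 2 · 2 = 4.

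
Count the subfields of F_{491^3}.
F_{491^3} has 2 subfields

The subfields of F_{p^n} are exactly the fields F_{p^d} for d | n (each is the fixed field of the unique index-d subgroup of Gal(F_{p^n}/F_p) ≅ Z/nZ). The divisors of n = 3 are {1, 3}, giving 2 subfields: F_{491^1}, F_{491^3}.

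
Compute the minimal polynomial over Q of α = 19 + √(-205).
m_α(x) = x^2 - 38x + 566

From α - 19 = √(-205), squaring gives (α - 19)^2 = -205, i.e. α^2 - 38α + 361 = -205, so α^2 - 38α + 566 = 0. The discriminant of x^2 - 38x + 566 is (-38)^2 - 4·(566) = 1444 - 2264 = -820, and 4·(-205) is not a perfect square in Q since -205 is squarefree and ≠ 1. Hence x^2 - 38x + 566 is irreducible over Q and is the minimal polynomial of α.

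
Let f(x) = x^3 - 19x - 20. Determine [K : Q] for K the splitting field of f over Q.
[K : Q] = 6

By the rational root test, any rational root of the monic integer polynomial f(x) = x^3 - 19x - 20 must be an integer dividing the constant term -20, i.e. one of ±{1, 2, 4, 5, 10, 20}. Evaluating: f(1) = -38, f(-1) = -2, f(2) = -50, f(-2) = 10, f(4) = -32, f(-4) = -8, f(5) = 10, f(-5) = -50, f(10) = 790, f(-10) = -830, f(20) = 7600, f(-20) = -7640; none is 0, so f has no rational root and is therefore irreducible over Q (a cubic with no linear factor over a field is irreducible). For an irreducible cubic, the Galois group is A_3 or S_3 according as the discriminant disc(f) = -4a^3 - 27b^2 = -4·(-19)^3 - 27·(-20)^2 = 16636 is or is not a square in Q. Here disc(f) = 16636 is not a perfect square in Q, so the Galois group of f over Q is not contained in A_3 and must be all of S_3. The splitting field has degree |S_3| = 6 over Q, so [K : Q] = 6.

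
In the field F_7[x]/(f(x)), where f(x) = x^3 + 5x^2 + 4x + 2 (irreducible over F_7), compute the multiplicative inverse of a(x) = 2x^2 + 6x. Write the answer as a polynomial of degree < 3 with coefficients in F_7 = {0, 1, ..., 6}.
a(x)^(-1) ≡ 3x^2 + 4x + 4 (mod f(x))

Since f is irreducible over F_7, F_7[x]/(f) is a field and a(x) ≠ 0 has an inverse. Apply the extended Euclidean algorithm to f(x) and a(x) in F_7[x]: f(x) = (4x + 1)·a(x) + (5x + 2);  a(x) = (6x + 3)·(5x + 2) + (1). The last nonzero remainder is the constant 1 = gcd(f, a) in F_7. Back-substituting through the division chain expresses 1 = s(x)·a(x) + t(x)·f(x) with s(x) ≡ 3x^2 + 4x + 4 (mod f), so a(x)^(-1) ≡ s(x) = 3x^2 + 4x + 4 (mod f). Check: (2x^2 + 6x)·(3x^2 + 4x + 4) = 6x^4 + 5x^3 + 4x^2 + 3x ≡ 1 (mod x^3 + 5x^2 + 4x + 2).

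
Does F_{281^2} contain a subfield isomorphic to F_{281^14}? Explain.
No: F_{281^14} is not a subfield of F_{281^2}

F_{p^m} embeds in F_{p^n} iff m | n. Here 14 ∤ 2 (since 2 = 0·14 + 2 with remainder 2 ≠ 0), so F_{281^14} is not a subfield of F_{281^2}. Equivalently: if it were, the tower law would give 14 = [F_{281^14}:F_281] dividing [F_{281^2}:F_281] = 2, contradiction.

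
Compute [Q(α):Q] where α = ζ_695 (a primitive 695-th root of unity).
[Q(α):Q] = 552

The minimal polynomial of ζ_695 over Q is the 695-th cyclotomic polynomial Φ_695(x), which is irreducible over Q and has degree φ(695) = 552. Hence [Q(α):Q] = φ(695) = 552.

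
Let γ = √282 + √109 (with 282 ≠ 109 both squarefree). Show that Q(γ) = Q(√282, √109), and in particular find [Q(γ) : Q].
[Q(γ) : Q] = 4 (equivalently, Q(γ) = Q(√282, √109))

Obviously Q(γ) ⊆ Q(√282, √109), and [Q(√282, √109):Q] = 4 (since 282, 109 are distinct squarefree integers > 1 with 30738 not a perfect square). To show equality we compute the minimal polynomial of γ. From γ = √282 + √109: γ^2 = 282 + 2√(30738) + 109 = 391 + 2√(30738), so γ^2 - 391 = 2√(30738); squaring, (γ^2 - 391)^2 = 4·30738, i.e. γ^4 - 782γ^2 + 152881 - 122952 = 0, i.e. γ^4 - 782γ^2 + 29929 = 0. So γ is a root of x^4 - 782x^2 + 29929. This polynomial is irreducible over Q: it has no rational root (each ±√282 ± √109 is irrational), and any factorization into two quadratics over Q would force √(30738) ∈ Q (pairing opposite roots) or √282, √109 ∈ Q (other pairings), all impossible. Hence [Q(γ):Q] = 4 = [Q(√282, √109):Q], so Q(γ) = Q(√282, √109).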